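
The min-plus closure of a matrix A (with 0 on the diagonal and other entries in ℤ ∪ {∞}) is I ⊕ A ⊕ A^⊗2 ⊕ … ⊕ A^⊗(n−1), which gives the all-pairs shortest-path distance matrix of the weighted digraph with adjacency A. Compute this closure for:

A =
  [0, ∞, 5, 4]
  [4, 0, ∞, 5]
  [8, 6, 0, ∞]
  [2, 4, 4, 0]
Closure =
  [0, 8, 5, 4]
  [4, 0, 9, 5]
  [8, 6, 0, 11]
  [2, 4, 4, 0]

This is the Floyd-Warshall all-pairs shortest-path computation. For each intermediate vertex k = 0, 1, …, 3, update dist[i][j] ← min(dist[i][j], dist[i][k] + dist[k][j]). The final matrix gives, for each (i, j), the minimum total weight of any directed path from i to j (possibly empty when i = j).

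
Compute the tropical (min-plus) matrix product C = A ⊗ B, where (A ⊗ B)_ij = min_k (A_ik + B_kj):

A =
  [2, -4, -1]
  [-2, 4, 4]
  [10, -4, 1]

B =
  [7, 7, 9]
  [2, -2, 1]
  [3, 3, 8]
A ⊗ B =
  [-2, -6, -3]
  [5, 2, 5]
  [-2, -6, -3]

Apply the min-plus product entry-by-entry:
  C[0][0] = min over k of (A[0][0] + B[0][0] = 2 + 7 = 9, A[0][1] + B[1][0] = -4 + 2 = -2, A[0][2] + B[2][0] = -1 + 3 = 2) = -2 (attained at k = 1)
  C[0][1] = min over k of (A[0][0] + B[0][1] = 2 + 7 = 9, A[0][1] + B[1][1] = -4 + -2 = -6, A[0][2] + B[2][1] = -1 + 3 = 2) = -6 (attained at k = 1)
  C[0][2] = min over k of (A[0][0] + B[0][2] = 2 + 9 = 11, A[0][1] + B[1][2] = -4 + 1 = -3, A[0][2] + B[2][2] = -1 + 8 = 7) = -3 (attained at k = 1)
  C[1][0] = min over k of (A[1][0] + B[0][0] = -2 + 7 = 5, A[1][1] + B[1][0] = 4 + 2 = 6, A[1][2] + B[2][0] = 4 + 3 = 7) = 5 (attained at k = 0)
  C[1][1] = min over k of (A[1][0] + B[0][1] = -2 + 7 = 5, A[1][1] + B[1][1] = 4 + -2 = 2, A[1][2] + B[2][1] = 4 + 3 = 7) = 2 (attained at k = 1)
  C[1][2] = min over k of (A[1][0] + B[0][2] = -2 + 9 = 7, A[1][1] + B[1][2] = 4 + 1 = 5, A[1][2] + B[2][2] = 4 + 8 = 12) = 5 (attained at k = 1)
  C[2][0] = min over k of (A[2][0] + B[0][0] = 10 + 7 = 17, A[2][1] + B[1][0] = -4 + 2 = -2, A[2][2] + B[2][0] = 1 + 3 = 4) = -2 (attained at k = 1)
  C[2][1] = min over k of (A[2][0] + B[0][1] = 10 + 7 = 17, A[2][1] + B[1][1] = -4 + -2 = -6, A[2][2] + B[2][1] = 1 + 3 = 4) = -6 (attained at k = 1)
  C[2][2] = min over k of (A[2][0] + B[0][2] = 10 + 9 = 19, A[2][1] + B[1][2] = -4 + 1 = -3, A[2][2] + B[2][2] = 1 + 8 = 9) = -3 (attained at k = 1)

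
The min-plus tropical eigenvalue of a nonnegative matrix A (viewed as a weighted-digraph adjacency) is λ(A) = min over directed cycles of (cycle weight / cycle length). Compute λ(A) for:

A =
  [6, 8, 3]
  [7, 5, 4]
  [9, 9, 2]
λ(A) = 2

Enumerate directed cycles and compute their means (weight / length). Sample:
  cycle 0 → 0: weight = 6, length = 1, mean = 6/1 ≈ 6.000
  cycle 1 → 1: weight = 5, length = 1, mean = 5/1 ≈ 5.000
  cycle 2 → 2: weight = 2, length = 1, mean = 2/1 ≈ 2.000
  cycle 0 → 1 → 0: weight = 15, length = 2, mean = 15/2 ≈ 7.500
  cycle 0 → 2 → 0: weight = 12, length = 2, mean = 12/2 ≈ 6.000
  cycle 1 → 0 → 1: weight = 15, length = 2, mean = 15/2 ≈ 7.500
Minimum mean = 2.000, attained e.g. along the cycle 2 → 2 with weight 2 and length 1. So λ(A) = 2/1 = 2.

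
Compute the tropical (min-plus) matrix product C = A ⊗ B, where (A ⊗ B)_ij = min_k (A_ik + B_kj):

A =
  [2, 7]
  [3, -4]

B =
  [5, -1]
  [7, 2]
A ⊗ B =
  [7, 1]
  [3, -2]

Apply the min-plus product entry-by-entry:
  C[0][0] = min over k of (A[0][0] + B[0][0] = 2 + 5 = 7, A[0][1] + B[1][0] = 7 + 7 = 14) = 7 (attained at k = 0)
  C[0][1] = min over k of (A[0][0] + B[0][1] = 2 + -1 = 1, A[0][1] + B[1][1] = 7 + 2 = 9) = 1 (attained at k = 0)
  C[1][0] = min over k of (A[1][0] + B[0][0] = 3 + 5 = 8, A[1][1] + B[1][0] = -4 + 7 = 3) = 3 (attained at k = 1)
  C[1][1] = min over k of (A[1][0] + B[0][1] = 3 + -1 = 2, A[1][1] + B[1][1] = -4 + 2 = -2) = -2 (attained at k = 1)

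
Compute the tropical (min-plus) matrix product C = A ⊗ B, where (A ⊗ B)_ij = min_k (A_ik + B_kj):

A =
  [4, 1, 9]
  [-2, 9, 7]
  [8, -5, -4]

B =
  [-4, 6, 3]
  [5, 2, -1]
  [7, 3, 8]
A ⊗ B =
  [0, 3, 0]
  [-6, 4, 1]
  [0, -3, -6]

Apply the min-plus product entry-by-entry:
  C[0][0] = min over k of (A[0][0] + B[0][0] = 4 + -4 = 0, A[0][1] + B[1][0] = 1 + 5 = 6, A[0][2] + B[2][0] = 9 + 7 = 16) = 0 (attained at k = 0)
  C[0][1] = min over k of (A[0][0] + B[0][1] = 4 + 6 = 10, A[0][1] + B[1][1] = 1 + 2 = 3, A[0][2] + B[2][1] = 9 + 3 = 12) = 3 (attained at k = 1)
  C[0][2] = min over k of (A[0][0] + B[0][2] = 4 + 3 = 7, A[0][1] + B[1][2] = 1 + -1 = 0, A[0][2] + B[2][2] = 9 + 8 = 17) = 0 (attained at k = 1)
  C[1][0] = min over k of (A[1][0] + B[0][0] = -2 + -4 = -6, A[1][1] + B[1][0] = 9 + 5 = 14, A[1][2] + B[2][0] = 7 + 7 = 14) = -6 (attained at k = 0)
  C[1][1] = min over k of (A[1][0] + B[0][1] = -2 + 6 = 4, A[1][1] + B[1][1] = 9 + 2 = 11, A[1][2] + B[2][1] = 7 + 3 = 10) = 4 (attained at k = 0)
  C[1][2] = min over k of (A[1][0] + B[0][2] = -2 + 3 = 1, A[1][1] + B[1][2] = 9 + -1 = 8, A[1][2] + B[2][2] = 7 + 8 = 15) = 1 (attained at k = 0)
  C[2][0] = min over k of (A[2][0] + B[0][0] = 8 + -4 = 4, A[2][1] + B[1][0] = -5 + 5 = 0, A[2][2] + B[2][0] = -4 + 7 = 3) = 0 (attained at k = 1)
  C[2][1] = min over k of (A[2][0] + B[0][1] = 8 + 6 = 14, A[2][1] + B[1][1] = -5 + 2 = -3, A[2][2] + B[2][1] = -4 + 3 = -1) = -3 (attained at k = 1)
  C[2][2] = min over k of (A[2][0] + B[0][2] = 8 + 3 = 11, A[2][1] + B[1][2] = -5 + -1 = -6, A[2][2] + B[2][2] = -4 + 8 = 4) = -6 (attained at k = 1)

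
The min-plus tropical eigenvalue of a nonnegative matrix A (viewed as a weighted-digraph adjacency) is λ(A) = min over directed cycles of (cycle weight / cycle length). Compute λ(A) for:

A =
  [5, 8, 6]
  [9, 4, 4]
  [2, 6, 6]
λ(A) = 4

Enumerate directed cycles and compute their means (weight / length). Sample:
  cycle 0 → 0: weight = 5, length = 1, mean = 5/1 ≈ 5.000
  cycle 1 → 1: weight = 4, length = 1, mean = 4/1 ≈ 4.000
  cycle 2 → 2: weight = 6, length = 1, mean = 6/1 ≈ 6.000
  cycle 0 → 1 → 0: weight = 17, length = 2, mean = 17/2 ≈ 8.500
  cycle 0 → 2 → 0: weight = 8, length = 2, mean = 8/2 ≈ 4.000
  cycle 1 → 0 → 1: weight = 17, length = 2, mean = 17/2 ≈ 8.500
Minimum mean = 4.000, attained e.g. along the cycle 1 → 1 with weight 4 and length 1. So λ(A) = 4/1 = 4.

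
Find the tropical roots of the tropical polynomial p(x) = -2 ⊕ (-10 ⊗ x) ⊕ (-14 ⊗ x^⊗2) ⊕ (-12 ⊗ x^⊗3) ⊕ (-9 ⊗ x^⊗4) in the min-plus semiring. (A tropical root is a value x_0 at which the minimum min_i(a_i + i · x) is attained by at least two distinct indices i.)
Roots: {-3, -2, 4, 8}

Each tropical root is a break point of the lower envelope of the lines y = a_i + i · x (there are 5 lines, with slopes 0, 1, ..., 4). Only the lines that attain the minimum somewhere contribute to roots; other lines are dominated. Here the surviving (envelope) indices are i = 4, i = 3, i = 2, i = 1, i = 0.
Intersections between consecutive envelope lines give the roots: for adjacent envelope indices i < j the intersection is x = (a_i − a_j) / (j − i). Reading off the sorted break points: {-3, -2, 4, 8}.
Verification: at each break x_0, at least two indices attain the minimum of min_i(a_i + i · x_0).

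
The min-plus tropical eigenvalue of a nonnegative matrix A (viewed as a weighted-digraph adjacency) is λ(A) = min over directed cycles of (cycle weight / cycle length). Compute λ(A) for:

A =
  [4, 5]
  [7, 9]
λ(A) = 4

Enumerate directed cycles and compute their means (weight / length). Sample:
  cycle 0 → 0: weight = 4, length = 1, mean = 4/1 ≈ 4.000
  cycle 1 → 1: weight = 9, length = 1, mean = 9/1 ≈ 9.000
  cycle 0 → 1 → 0: weight = 12, length = 2, mean = 12/2 ≈ 6.000
  cycle 1 → 0 → 1: weight = 12, length = 2, mean = 12/2 ≈ 6.000
Minimum mean = 4.000, attained e.g. along the cycle 0 → 0 with weight 4 and length 1. So λ(A) = 4/1 = 4.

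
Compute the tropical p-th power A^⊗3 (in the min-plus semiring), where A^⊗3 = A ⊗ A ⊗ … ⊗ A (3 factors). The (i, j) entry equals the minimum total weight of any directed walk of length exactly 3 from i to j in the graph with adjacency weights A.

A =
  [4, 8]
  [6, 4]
A^⊗3 =
  [12, 16]
  [14, 12]

Each entry (A^⊗3)_ij equals the minimum over all length-3 walks i = v_0 → v_1 → … → v_3 = j of Σ_t A[v_t][v_{t+1}]. For example, for (i, j) = (0, 1) we minimise over 4 possible intermediate vertex sequences; the minimum is 16, attained along the walk 0 → 0 → 0 → 1.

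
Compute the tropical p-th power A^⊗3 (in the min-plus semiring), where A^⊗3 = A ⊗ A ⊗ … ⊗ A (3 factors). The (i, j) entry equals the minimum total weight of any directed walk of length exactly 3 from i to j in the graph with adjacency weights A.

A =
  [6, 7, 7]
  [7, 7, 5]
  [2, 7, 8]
A^⊗3 =
  [14, 16, 16]
  [13, 14, 14]
  [11, 15, 14]

Each entry (A^⊗3)_ij equals the minimum over all length-3 walks i = v_0 → v_1 → … → v_3 = j of Σ_t A[v_t][v_{t+1}]. For example, for (i, j) = (0, 2) we minimise over 9 possible intermediate vertex sequences; the minimum is 16, attained along the walk 0 → 2 → 0 → 2.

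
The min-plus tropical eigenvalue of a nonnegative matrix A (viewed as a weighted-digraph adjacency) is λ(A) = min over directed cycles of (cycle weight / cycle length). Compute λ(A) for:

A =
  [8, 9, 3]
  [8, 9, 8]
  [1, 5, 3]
λ(A) = 2

Enumerate directed cycles and compute their means (weight / length). Sample:
  cycle 0 → 0: weight = 8, length = 1, mean = 8/1 ≈ 8.000
  cycle 1 → 1: weight = 9, length = 1, mean = 9/1 ≈ 9.000
  cycle 2 → 2: weight = 3, length = 1, mean = 3/1 ≈ 3.000
  cycle 0 → 1 → 0: weight = 17, length = 2, mean = 17/2 ≈ 8.500
  cycle 0 → 2 → 0: weight = 4, length = 2, mean = 4/2 ≈ 2.000
  cycle 1 → 0 → 1: weight = 17, length = 2, mean = 17/2 ≈ 8.500
Minimum mean = 2.000, attained e.g. along the cycle 0 → 2 → 0 with weight 4 and length 2. So λ(A) = 4/2 = 2.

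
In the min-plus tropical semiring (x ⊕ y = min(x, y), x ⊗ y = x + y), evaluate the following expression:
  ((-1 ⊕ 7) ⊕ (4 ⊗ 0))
((-1 ⊕ 7) ⊕ (4 ⊗ 0)) = -1

Expand innermost to outermost. Recall ⊕ takes the minimum of its arguments and ⊗ takes their sum. Working out the expression ((-1 ⊕ 7) ⊕ (4 ⊗ 0)) gives -1.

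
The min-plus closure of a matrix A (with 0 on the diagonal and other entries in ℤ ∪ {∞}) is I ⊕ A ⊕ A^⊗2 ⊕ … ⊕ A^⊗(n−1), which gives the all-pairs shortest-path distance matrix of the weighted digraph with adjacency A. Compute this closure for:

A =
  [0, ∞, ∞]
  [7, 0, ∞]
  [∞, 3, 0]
Closure =
  [0, ∞, ∞]
  [7, 0, ∞]
  [10, 3, 0]

This is the Floyd-Warshall all-pairs shortest-path computation. For each intermediate vertex k = 0, 1, …, 2, update dist[i][j] ← min(dist[i][j], dist[i][k] + dist[k][j]). The final matrix gives, for each (i, j), the minimum total weight of any directed path from i to j (possibly empty when i = j).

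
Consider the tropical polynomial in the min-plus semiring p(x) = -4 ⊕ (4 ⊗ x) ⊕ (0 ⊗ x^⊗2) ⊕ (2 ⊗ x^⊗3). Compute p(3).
p(3) = -4

A tropical monomial a ⊗ x^⊗i evaluates to a + i · x. Evaluating each term at x = 3:
  Term 0 contributes -4 + 0 · 3 = -4
  Term 1 contributes 4 + 1 · 3 = 7
  Term 2 contributes 0 + 2 · 3 = 6
  Term 3 contributes 2 + 3 · 3 = 11
p(3) = ⊕ of these = min[-4, 7, 6, 11] = -4.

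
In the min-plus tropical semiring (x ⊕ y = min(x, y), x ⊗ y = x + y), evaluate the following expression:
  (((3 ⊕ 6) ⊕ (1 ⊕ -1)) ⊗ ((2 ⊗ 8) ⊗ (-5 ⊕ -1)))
(((3 ⊕ 6) ⊕ (1 ⊕ -1)) ⊗ ((2 ⊗ 8) ⊗ (-5 ⊕ -1))) = 4

Expand innermost to outermost. Recall ⊕ takes the minimum of its arguments and ⊗ takes their sum. Working out the expression (((3 ⊕ 6) ⊕ (1 ⊕ -1)) ⊗ ((2 ⊗ 8) ⊗ (-5 ⊕ -1))) gives 4.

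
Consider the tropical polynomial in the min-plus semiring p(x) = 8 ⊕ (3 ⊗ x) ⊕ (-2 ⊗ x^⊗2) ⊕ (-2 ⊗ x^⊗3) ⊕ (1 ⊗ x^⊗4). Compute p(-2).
p(-2) = -8

A tropical monomial a ⊗ x^⊗i evaluates to a + i · x. Evaluating each term at x = -2:
  Term 0 contributes 8 + 0 · -2 = 8
  Term 1 contributes 3 + 1 · -2 = 1
  Term 2 contributes -2 + 2 · -2 = -6
  Term 3 contributes -2 + 3 · -2 = -8
  Term 4 contributes 1 + 4 · -2 = -7
p(-2) = ⊕ of these = min[8, 1, -6, -8, -7] = -8.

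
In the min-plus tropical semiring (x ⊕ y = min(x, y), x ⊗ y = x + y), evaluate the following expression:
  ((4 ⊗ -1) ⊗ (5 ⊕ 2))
((4 ⊗ -1) ⊗ (5 ⊕ 2)) = 5

Expand innermost to outermost. Recall ⊕ takes the minimum of its arguments and ⊗ takes their sum. Working out the expression ((4 ⊗ -1) ⊗ (5 ⊕ 2)) gives 5.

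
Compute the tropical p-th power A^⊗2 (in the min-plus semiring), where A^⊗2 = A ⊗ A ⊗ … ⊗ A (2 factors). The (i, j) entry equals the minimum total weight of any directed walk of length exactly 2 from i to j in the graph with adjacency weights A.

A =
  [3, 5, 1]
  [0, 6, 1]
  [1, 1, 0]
A^⊗2 =
  [2, 2, 1]
  [2, 2, 1]
  [1, 1, 0]

Each entry (A^⊗2)_ij equals the minimum over all length-2 walks i = v_0 → v_1 → … → v_2 = j of Σ_t A[v_t][v_{t+1}]. For example, for (i, j) = (0, 2) we minimise over 3 possible intermediate vertex sequences; the minimum is 1, attained along the walk 0 → 2 → 2.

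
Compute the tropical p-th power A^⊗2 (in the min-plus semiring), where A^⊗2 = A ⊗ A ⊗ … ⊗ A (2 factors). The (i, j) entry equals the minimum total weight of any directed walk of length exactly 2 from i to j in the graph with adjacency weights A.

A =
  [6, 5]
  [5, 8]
A^⊗2 =
  [10, 11]
  [11, 10]

Each entry (A^⊗2)_ij equals the minimum over all length-2 walks i = v_0 → v_1 → … → v_2 = j of Σ_t A[v_t][v_{t+1}]. For example, for (i, j) = (0, 1) we minimise over 2 possible intermediate vertex sequences; the minimum is 11, attained along the walk 0 → 0 → 1.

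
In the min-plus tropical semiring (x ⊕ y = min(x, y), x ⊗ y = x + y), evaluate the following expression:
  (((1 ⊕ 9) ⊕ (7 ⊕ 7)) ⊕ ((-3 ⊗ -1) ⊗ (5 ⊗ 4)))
(((1 ⊕ 9) ⊕ (7 ⊕ 7)) ⊕ ((-3 ⊗ -1) ⊗ (5 ⊗ 4))) = 1

Expand innermost to outermost. Recall ⊕ takes the minimum of its arguments and ⊗ takes their sum. Working out the expression (((1 ⊕ 9) ⊕ (7 ⊕ 7)) ⊕ ((-3 ⊗ -1) ⊗ (5 ⊗ 4))) gives 1.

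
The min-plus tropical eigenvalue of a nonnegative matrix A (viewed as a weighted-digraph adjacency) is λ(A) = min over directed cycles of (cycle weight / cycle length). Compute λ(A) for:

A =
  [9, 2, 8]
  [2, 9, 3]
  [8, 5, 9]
λ(A) = 2

Enumerate directed cycles and compute their means (weight / length). Sample:
  cycle 0 → 0: weight = 9, length = 1, mean = 9/1 ≈ 9.000
  cycle 1 → 1: weight = 9, length = 1, mean = 9/1 ≈ 9.000
  cycle 2 → 2: weight = 9, length = 1, mean = 9/1 ≈ 9.000
  cycle 0 → 1 → 0: weight = 4, length = 2, mean = 4/2 ≈ 2.000
  cycle 0 → 2 → 0: weight = 16, length = 2, mean = 16/2 ≈ 8.000
  cycle 1 → 0 → 1: weight = 4, length = 2, mean = 4/2 ≈ 2.000
Minimum mean = 2.000, attained e.g. along the cycle 0 → 1 → 0 with weight 4 and length 2. So λ(A) = 4/2 = 2.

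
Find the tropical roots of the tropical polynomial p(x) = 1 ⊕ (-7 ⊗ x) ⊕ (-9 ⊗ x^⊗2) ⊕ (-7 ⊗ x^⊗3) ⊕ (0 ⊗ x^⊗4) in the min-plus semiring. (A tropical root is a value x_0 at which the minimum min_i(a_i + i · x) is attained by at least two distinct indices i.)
Roots: {-7, -2, 2, 8}

Each tropical root is a break point of the lower envelope of the lines y = a_i + i · x (there are 5 lines, with slopes 0, 1, ..., 4). Only the lines that attain the minimum somewhere contribute to roots; other lines are dominated. Here the surviving (envelope) indices are i = 4, i = 3, i = 2, i = 1, i = 0.
Intersections between consecutive envelope lines give the roots: for adjacent envelope indices i < j the intersection is x = (a_i − a_j) / (j − i). Reading off the sorted break points: {-7, -2, 2, 8}.
Verification: at each break x_0, at least two indices attain the minimum of min_i(a_i + i · x_0).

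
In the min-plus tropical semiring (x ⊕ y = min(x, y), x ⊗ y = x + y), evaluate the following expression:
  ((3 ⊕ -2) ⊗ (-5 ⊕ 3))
((3 ⊕ -2) ⊗ (-5 ⊕ 3)) = -7

Expand innermost to outermost. Recall ⊕ takes the minimum of its arguments and ⊗ takes their sum. Working out the expression ((3 ⊕ -2) ⊗ (-5 ⊕ 3)) gives -7.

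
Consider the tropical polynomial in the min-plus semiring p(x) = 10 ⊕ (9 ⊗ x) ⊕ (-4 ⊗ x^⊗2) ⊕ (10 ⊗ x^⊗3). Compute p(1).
p(1) = -2

A tropical monomial a ⊗ x^⊗i evaluates to a + i · x. Evaluating each term at x = 1:
  Term 0 contributes 10 + 0 · 1 = 10
  Term 1 contributes 9 + 1 · 1 = 10
  Term 2 contributes -4 + 2 · 1 = -2
  Term 3 contributes 10 + 3 · 1 = 13
p(1) = ⊕ of these = min[10, 10, -2, 13] = -2.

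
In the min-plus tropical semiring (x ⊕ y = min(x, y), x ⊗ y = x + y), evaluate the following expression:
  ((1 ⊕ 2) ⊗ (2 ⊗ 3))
((1 ⊕ 2) ⊗ (2 ⊗ 3)) = 6

Expand innermost to outermost. Recall ⊕ takes the minimum of its arguments and ⊗ takes their sum. Working out the expression ((1 ⊕ 2) ⊗ (2 ⊗ 3)) gives 6.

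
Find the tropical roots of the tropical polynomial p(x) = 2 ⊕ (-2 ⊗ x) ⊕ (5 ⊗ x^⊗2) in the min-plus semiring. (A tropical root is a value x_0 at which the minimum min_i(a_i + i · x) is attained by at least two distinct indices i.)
Roots: {-7, 4}

Each tropical root is a break point of the lower envelope of the lines y = a_i + i · x (there are 3 lines, with slopes 0, 1, ..., 2). Only the lines that attain the minimum somewhere contribute to roots; other lines are dominated. Here the surviving (envelope) indices are i = 2, i = 1, i = 0.
Intersections between consecutive envelope lines give the roots: for adjacent envelope indices i < j the intersection is x = (a_i − a_j) / (j − i). Reading off the sorted break points: {-7, 4}.
Verification: at each break x_0, at least two indices attain the minimum of min_i(a_i + i · x_0).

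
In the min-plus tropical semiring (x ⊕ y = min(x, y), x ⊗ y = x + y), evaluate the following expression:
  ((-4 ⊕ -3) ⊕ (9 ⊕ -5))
((-4 ⊕ -3) ⊕ (9 ⊕ -5)) = -5

Expand innermost to outermost. Recall ⊕ takes the minimum of its arguments and ⊗ takes their sum. Working out the expression ((-4 ⊕ -3) ⊕ (9 ⊕ -5)) gives -5.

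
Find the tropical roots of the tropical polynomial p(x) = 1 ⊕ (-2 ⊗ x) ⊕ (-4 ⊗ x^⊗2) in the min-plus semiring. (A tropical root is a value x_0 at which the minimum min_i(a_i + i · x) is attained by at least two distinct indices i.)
Roots: {2, 3}

Each tropical root is a break point of the lower envelope of the lines y = a_i + i · x (there are 3 lines, with slopes 0, 1, ..., 2). Only the lines that attain the minimum somewhere contribute to roots; other lines are dominated. Here the surviving (envelope) indices are i = 2, i = 1, i = 0.
Intersections between consecutive envelope lines give the roots: for adjacent envelope indices i < j the intersection is x = (a_i − a_j) / (j − i). Reading off the sorted break points: {2, 3}.
Verification: at each break x_0, at least two indices attain the minimum of min_i(a_i + i · x_0).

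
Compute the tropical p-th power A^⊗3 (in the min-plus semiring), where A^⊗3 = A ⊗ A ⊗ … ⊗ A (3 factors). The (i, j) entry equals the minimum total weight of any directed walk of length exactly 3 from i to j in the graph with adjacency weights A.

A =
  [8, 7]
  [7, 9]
A^⊗3 =
  [22, 21]
  [21, 22]

Each entry (A^⊗3)_ij equals the minimum over all length-3 walks i = v_0 → v_1 → … → v_3 = j of Σ_t A[v_t][v_{t+1}]. For example, for (i, j) = (0, 1) we minimise over 4 possible intermediate vertex sequences; the minimum is 21, attained along the walk 0 → 1 → 0 → 1.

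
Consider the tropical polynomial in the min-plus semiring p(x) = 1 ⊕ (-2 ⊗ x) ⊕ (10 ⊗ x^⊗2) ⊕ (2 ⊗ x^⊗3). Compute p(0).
p(0) = -2

A tropical monomial a ⊗ x^⊗i evaluates to a + i · x. Evaluating each term at x = 0:
  Term 0 contributes 1 + 0 · 0 = 1
  Term 1 contributes -2 + 1 · 0 = -2
  Term 2 contributes 10 + 2 · 0 = 10
  Term 3 contributes 2 + 3 · 0 = 2
p(0) = ⊕ of these = min[1, -2, 10, 2] = -2.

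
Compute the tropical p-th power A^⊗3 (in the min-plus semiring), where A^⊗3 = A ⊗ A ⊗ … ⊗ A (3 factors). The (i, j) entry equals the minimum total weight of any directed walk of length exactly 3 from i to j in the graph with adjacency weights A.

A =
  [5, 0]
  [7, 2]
A^⊗3 =
  [9, 4]
  [11, 6]

Each entry (A^⊗3)_ij equals the minimum over all length-3 walks i = v_0 → v_1 → … → v_3 = j of Σ_t A[v_t][v_{t+1}]. For example, for (i, j) = (0, 1) we minimise over 4 possible intermediate vertex sequences; the minimum is 4, attained along the walk 0 → 1 → 1 → 1.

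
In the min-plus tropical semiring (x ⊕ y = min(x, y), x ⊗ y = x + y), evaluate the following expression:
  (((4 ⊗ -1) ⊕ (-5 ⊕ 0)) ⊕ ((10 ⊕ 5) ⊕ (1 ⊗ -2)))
(((4 ⊗ -1) ⊕ (-5 ⊕ 0)) ⊕ ((10 ⊕ 5) ⊕ (1 ⊗ -2))) = -5

Expand innermost to outermost. Recall ⊕ takes the minimum of its arguments and ⊗ takes their sum. Working out the expression (((4 ⊗ -1) ⊕ (-5 ⊕ 0)) ⊕ ((10 ⊕ 5) ⊕ (1 ⊗ -2))) gives -5.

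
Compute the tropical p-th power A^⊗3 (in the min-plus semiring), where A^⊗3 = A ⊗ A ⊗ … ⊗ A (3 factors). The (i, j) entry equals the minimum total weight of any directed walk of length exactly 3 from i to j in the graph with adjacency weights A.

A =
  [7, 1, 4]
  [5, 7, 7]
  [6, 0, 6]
A^⊗3 =
  [9, 7, 10]
  [11, 9, 13]
  [11, 6, 9]

Each entry (A^⊗3)_ij equals the minimum over all length-3 walks i = v_0 → v_1 → … → v_3 = j of Σ_t A[v_t][v_{t+1}]. For example, for (i, j) = (0, 2) we minimise over 9 possible intermediate vertex sequences; the minimum is 10, attained along the walk 0 → 1 → 0 → 2.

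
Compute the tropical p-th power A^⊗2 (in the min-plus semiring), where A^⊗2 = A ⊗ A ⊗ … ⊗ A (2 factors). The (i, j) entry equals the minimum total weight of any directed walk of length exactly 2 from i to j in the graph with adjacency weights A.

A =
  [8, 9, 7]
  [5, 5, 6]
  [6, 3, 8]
A^⊗2 =
  [13, 10, 15]
  [10, 9, 11]
  [8, 8, 9]

Each entry (A^⊗2)_ij equals the minimum over all length-2 walks i = v_0 → v_1 → … → v_2 = j of Σ_t A[v_t][v_{t+1}]. For example, for (i, j) = (0, 2) we minimise over 3 possible intermediate vertex sequences; the minimum is 15, attained along the walk 0 → 0 → 2.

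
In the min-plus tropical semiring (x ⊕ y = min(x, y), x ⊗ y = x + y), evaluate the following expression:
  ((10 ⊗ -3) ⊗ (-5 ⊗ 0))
((10 ⊗ -3) ⊗ (-5 ⊗ 0)) = 2

Expand innermost to outermost. Recall ⊕ takes the minimum of its arguments and ⊗ takes their sum. Working out the expression ((10 ⊗ -3) ⊗ (-5 ⊗ 0)) gives 2.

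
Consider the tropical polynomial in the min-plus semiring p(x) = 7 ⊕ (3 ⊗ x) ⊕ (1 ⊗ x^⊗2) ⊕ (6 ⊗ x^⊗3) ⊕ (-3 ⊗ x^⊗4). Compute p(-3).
p(-3) = -15

A tropical monomial a ⊗ x^⊗i evaluates to a + i · x. Evaluating each term at x = -3:
  Term 0 contributes 7 + 0 · -3 = 7
  Term 1 contributes 3 + 1 · -3 = 0
  Term 2 contributes 1 + 2 · -3 = -5
  Term 3 contributes 6 + 3 · -3 = -3
  Term 4 contributes -3 + 4 · -3 = -15
p(-3) = ⊕ of these = min[7, 0, -5, -3, -15] = -15.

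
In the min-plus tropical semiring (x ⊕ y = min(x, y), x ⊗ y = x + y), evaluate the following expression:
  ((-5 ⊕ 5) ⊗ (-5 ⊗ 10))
((-5 ⊕ 5) ⊗ (-5 ⊗ 10)) = 0

Expand innermost to outermost. Recall ⊕ takes the minimum of its arguments and ⊗ takes their sum. Working out the expression ((-5 ⊕ 5) ⊗ (-5 ⊗ 10)) gives 0.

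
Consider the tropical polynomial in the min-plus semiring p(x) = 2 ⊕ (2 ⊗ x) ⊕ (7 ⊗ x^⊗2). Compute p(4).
p(4) = 2

A tropical monomial a ⊗ x^⊗i evaluates to a + i · x. Evaluating each term at x = 4:
  Term 0 contributes 2 + 0 · 4 = 2
  Term 1 contributes 2 + 1 · 4 = 6
  Term 2 contributes 7 + 2 · 4 = 15
p(4) = ⊕ of these = min[2, 6, 15] = 2.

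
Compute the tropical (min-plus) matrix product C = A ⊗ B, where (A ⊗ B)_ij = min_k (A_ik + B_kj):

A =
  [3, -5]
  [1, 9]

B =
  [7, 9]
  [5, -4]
A ⊗ B =
  [0, -9]
  [8, 5]

Apply the min-plus product entry-by-entry:
  C[0][0] = min over k of (A[0][0] + B[0][0] = 3 + 7 = 10, A[0][1] + B[1][0] = -5 + 5 = 0) = 0 (attained at k = 1)
  C[0][1] = min over k of (A[0][0] + B[0][1] = 3 + 9 = 12, A[0][1] + B[1][1] = -5 + -4 = -9) = -9 (attained at k = 1)
  C[1][0] = min over k of (A[1][0] + B[0][0] = 1 + 7 = 8, A[1][1] + B[1][0] = 9 + 5 = 14) = 8 (attained at k = 0)
  C[1][1] = min over k of (A[1][0] + B[0][1] = 1 + 9 = 10, A[1][1] + B[1][1] = 9 + -4 = 5) = 5 (attained at k = 1)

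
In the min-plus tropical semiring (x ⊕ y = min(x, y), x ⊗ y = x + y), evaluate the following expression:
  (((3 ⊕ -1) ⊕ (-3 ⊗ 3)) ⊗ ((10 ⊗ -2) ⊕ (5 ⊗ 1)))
(((3 ⊕ -1) ⊕ (-3 ⊗ 3)) ⊗ ((10 ⊗ -2) ⊕ (5 ⊗ 1))) = 5

Expand innermost to outermost. Recall ⊕ takes the minimum of its arguments and ⊗ takes their sum. Working out the expression (((3 ⊕ -1) ⊕ (-3 ⊗ 3)) ⊗ ((10 ⊗ -2) ⊕ (5 ⊗ 1))) gives 5.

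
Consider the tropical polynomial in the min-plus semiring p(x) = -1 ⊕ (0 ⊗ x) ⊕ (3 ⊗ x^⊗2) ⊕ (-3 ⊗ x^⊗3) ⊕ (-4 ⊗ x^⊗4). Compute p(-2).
p(-2) = -12

A tropical monomial a ⊗ x^⊗i evaluates to a + i · x. Evaluating each term at x = -2:
  Term 0 contributes -1 + 0 · -2 = -1
  Term 1 contributes 0 + 1 · -2 = -2
  Term 2 contributes 3 + 2 · -2 = -1
  Term 3 contributes -3 + 3 · -2 = -9
  Term 4 contributes -4 + 4 · -2 = -12
p(-2) = ⊕ of these = min[-1, -2, -1, -9, -12] = -12.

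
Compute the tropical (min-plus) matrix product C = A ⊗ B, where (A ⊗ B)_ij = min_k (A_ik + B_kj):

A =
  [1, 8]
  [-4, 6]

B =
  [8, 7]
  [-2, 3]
A ⊗ B =
  [6, 8]
  [4, 3]

Apply the min-plus product entry-by-entry:
  C[0][0] = min over k of (A[0][0] + B[0][0] = 1 + 8 = 9, A[0][1] + B[1][0] = 8 + -2 = 6) = 6 (attained at k = 1)
  C[0][1] = min over k of (A[0][0] + B[0][1] = 1 + 7 = 8, A[0][1] + B[1][1] = 8 + 3 = 11) = 8 (attained at k = 0)
  C[1][0] = min over k of (A[1][0] + B[0][0] = -4 + 8 = 4, A[1][1] + B[1][0] = 6 + -2 = 4) = 4 (attained at k = 0)
  C[1][1] = min over k of (A[1][0] + B[0][1] = -4 + 7 = 3, A[1][1] + B[1][1] = 6 + 3 = 9) = 3 (attained at k = 0)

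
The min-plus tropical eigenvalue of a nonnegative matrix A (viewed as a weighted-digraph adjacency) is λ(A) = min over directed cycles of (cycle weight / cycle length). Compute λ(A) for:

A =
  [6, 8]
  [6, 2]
λ(A) = 2

Enumerate directed cycles and compute their means (weight / length). Sample:
  cycle 0 → 0: weight = 6, length = 1, mean = 6/1 ≈ 6.000
  cycle 1 → 1: weight = 2, length = 1, mean = 2/1 ≈ 2.000
  cycle 0 → 1 → 0: weight = 14, length = 2, mean = 14/2 ≈ 7.000
  cycle 1 → 0 → 1: weight = 14, length = 2, mean = 14/2 ≈ 7.000
Minimum mean = 2.000, attained e.g. along the cycle 1 → 1 with weight 2 and length 1. So λ(A) = 2/1 = 2.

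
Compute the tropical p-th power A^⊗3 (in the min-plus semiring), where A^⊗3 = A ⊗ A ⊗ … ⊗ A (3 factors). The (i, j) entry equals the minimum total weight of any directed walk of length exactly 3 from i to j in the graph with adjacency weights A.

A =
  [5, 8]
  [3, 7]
A^⊗3 =
  [15, 18]
  [13, 16]

Each entry (A^⊗3)_ij equals the minimum over all length-3 walks i = v_0 → v_1 → … → v_3 = j of Σ_t A[v_t][v_{t+1}]. For example, for (i, j) = (0, 1) we minimise over 4 possible intermediate vertex sequences; the minimum is 18, attained along the walk 0 → 0 → 0 → 1.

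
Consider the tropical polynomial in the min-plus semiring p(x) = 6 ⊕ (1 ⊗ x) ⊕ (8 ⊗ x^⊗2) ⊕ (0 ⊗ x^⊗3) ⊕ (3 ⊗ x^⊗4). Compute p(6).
p(6) = 6

A tropical monomial a ⊗ x^⊗i evaluates to a + i · x. Evaluating each term at x = 6:
  Term 0 contributes 6 + 0 · 6 = 6
  Term 1 contributes 1 + 1 · 6 = 7
  Term 2 contributes 8 + 2 · 6 = 20
  Term 3 contributes 0 + 3 · 6 = 18
  Term 4 contributes 3 + 4 · 6 = 27
p(6) = ⊕ of these = min[6, 7, 20, 18, 27] = 6.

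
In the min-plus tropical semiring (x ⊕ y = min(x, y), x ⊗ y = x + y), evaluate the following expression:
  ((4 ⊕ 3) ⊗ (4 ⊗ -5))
((4 ⊕ 3) ⊗ (4 ⊗ -5)) = 2

Expand innermost to outermost. Recall ⊕ takes the minimum of its arguments and ⊗ takes their sum. Working out the expression ((4 ⊕ 3) ⊗ (4 ⊗ -5)) gives 2.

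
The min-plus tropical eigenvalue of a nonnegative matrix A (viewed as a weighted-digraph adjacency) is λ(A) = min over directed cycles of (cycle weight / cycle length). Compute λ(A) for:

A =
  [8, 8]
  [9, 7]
λ(A) = 7

Enumerate directed cycles and compute their means (weight / length). Sample:
  cycle 0 → 0: weight = 8, length = 1, mean = 8/1 ≈ 8.000
  cycle 1 → 1: weight = 7, length = 1, mean = 7/1 ≈ 7.000
  cycle 0 → 1 → 0: weight = 17, length = 2, mean = 17/2 ≈ 8.500
  cycle 1 → 0 → 1: weight = 17, length = 2, mean = 17/2 ≈ 8.500
Minimum mean = 7.000, attained e.g. along the cycle 1 → 1 with weight 7 and length 1. So λ(A) = 7/1 = 7.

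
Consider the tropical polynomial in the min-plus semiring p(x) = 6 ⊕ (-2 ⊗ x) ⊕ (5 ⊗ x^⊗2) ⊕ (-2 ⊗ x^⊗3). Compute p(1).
p(1) = -1

A tropical monomial a ⊗ x^⊗i evaluates to a + i · x. Evaluating each term at x = 1:
  Term 0 contributes 6 + 0 · 1 = 6
  Term 1 contributes -2 + 1 · 1 = -1
  Term 2 contributes 5 + 2 · 1 = 7
  Term 3 contributes -2 + 3 · 1 = 1
p(1) = ⊕ of these = min[6, -1, 7, 1] = -1.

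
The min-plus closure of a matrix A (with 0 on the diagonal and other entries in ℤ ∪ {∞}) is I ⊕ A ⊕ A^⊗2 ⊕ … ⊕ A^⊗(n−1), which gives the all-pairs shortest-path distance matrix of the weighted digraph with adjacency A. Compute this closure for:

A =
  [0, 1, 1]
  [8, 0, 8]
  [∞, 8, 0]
Closure =
  [0, 1, 1]
  [8, 0, 8]
  [16, 8, 0]

This is the Floyd-Warshall all-pairs shortest-path computation. For each intermediate vertex k = 0, 1, …, 2, update dist[i][j] ← min(dist[i][j], dist[i][k] + dist[k][j]). The final matrix gives, for each (i, j), the minimum total weight of any directed path from i to j (possibly empty when i = j).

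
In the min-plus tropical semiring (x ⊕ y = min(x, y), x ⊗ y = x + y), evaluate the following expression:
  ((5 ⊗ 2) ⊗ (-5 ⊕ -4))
((5 ⊗ 2) ⊗ (-5 ⊕ -4)) = 2

Expand innermost to outermost. Recall ⊕ takes the minimum of its arguments and ⊗ takes their sum. Working out the expression ((5 ⊗ 2) ⊗ (-5 ⊕ -4)) gives 2.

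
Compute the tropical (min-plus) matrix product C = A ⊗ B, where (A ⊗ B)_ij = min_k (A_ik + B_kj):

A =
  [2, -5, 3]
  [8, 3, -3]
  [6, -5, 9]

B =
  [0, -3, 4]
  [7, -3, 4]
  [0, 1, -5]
A ⊗ B =
  [2, -8, -2]
  [-3, -2, -8]
  [2, -8, -1]

Apply the min-plus product entry-by-entry:
  C[0][0] = min over k of (A[0][0] + B[0][0] = 2 + 0 = 2, A[0][1] + B[1][0] = -5 + 7 = 2, A[0][2] + B[2][0] = 3 + 0 = 3) = 2 (attained at k = 0)
  C[0][1] = min over k of (A[0][0] + B[0][1] = 2 + -3 = -1, A[0][1] + B[1][1] = -5 + -3 = -8, A[0][2] + B[2][1] = 3 + 1 = 4) = -8 (attained at k = 1)
  C[0][2] = min over k of (A[0][0] + B[0][2] = 2 + 4 = 6, A[0][1] + B[1][2] = -5 + 4 = -1, A[0][2] + B[2][2] = 3 + -5 = -2) = -2 (attained at k = 2)
  C[1][0] = min over k of (A[1][0] + B[0][0] = 8 + 0 = 8, A[1][1] + B[1][0] = 3 + 7 = 10, A[1][2] + B[2][0] = -3 + 0 = -3) = -3 (attained at k = 2)
  C[1][1] = min over k of (A[1][0] + B[0][1] = 8 + -3 = 5, A[1][1] + B[1][1] = 3 + -3 = 0, A[1][2] + B[2][1] = -3 + 1 = -2) = -2 (attained at k = 2)
  C[1][2] = min over k of (A[1][0] + B[0][2] = 8 + 4 = 12, A[1][1] + B[1][2] = 3 + 4 = 7, A[1][2] + B[2][2] = -3 + -5 = -8) = -8 (attained at k = 2)
  C[2][0] = min over k of (A[2][0] + B[0][0] = 6 + 0 = 6, A[2][1] + B[1][0] = -5 + 7 = 2, A[2][2] + B[2][0] = 9 + 0 = 9) = 2 (attained at k = 1)
  C[2][1] = min over k of (A[2][0] + B[0][1] = 6 + -3 = 3, A[2][1] + B[1][1] = -5 + -3 = -8, A[2][2] + B[2][1] = 9 + 1 = 10) = -8 (attained at k = 1)
  C[2][2] = min over k of (A[2][0] + B[0][2] = 6 + 4 = 10, A[2][1] + B[1][2] = -5 + 4 = -1, A[2][2] + B[2][2] = 9 + -5 = 4) = -1 (attained at k = 1)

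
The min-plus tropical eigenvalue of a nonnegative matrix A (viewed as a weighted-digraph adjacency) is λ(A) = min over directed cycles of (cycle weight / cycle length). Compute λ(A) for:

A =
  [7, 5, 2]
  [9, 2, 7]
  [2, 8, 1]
λ(A) = 1

Enumerate directed cycles and compute their means (weight / length). Sample:
  cycle 0 → 0: weight = 7, length = 1, mean = 7/1 ≈ 7.000
  cycle 1 → 1: weight = 2, length = 1, mean = 2/1 ≈ 2.000
  cycle 2 → 2: weight = 1, length = 1, mean = 1/1 ≈ 1.000
  cycle 0 → 1 → 0: weight = 14, length = 2, mean = 14/2 ≈ 7.000
  cycle 0 → 2 → 0: weight = 4, length = 2, mean = 4/2 ≈ 2.000
  cycle 1 → 0 → 1: weight = 14, length = 2, mean = 14/2 ≈ 7.000
Minimum mean = 1.000, attained e.g. along the cycle 2 → 2 with weight 1 and length 1. So λ(A) = 1/1 = 1.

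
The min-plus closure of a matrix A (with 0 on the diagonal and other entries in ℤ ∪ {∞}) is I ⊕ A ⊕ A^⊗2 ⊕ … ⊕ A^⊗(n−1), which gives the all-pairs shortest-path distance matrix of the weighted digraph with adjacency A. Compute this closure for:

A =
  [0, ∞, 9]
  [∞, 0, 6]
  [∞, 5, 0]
Closure =
  [0, 14, 9]
  [∞, 0, 6]
  [∞, 5, 0]

This is the Floyd-Warshall all-pairs shortest-path computation. For each intermediate vertex k = 0, 1, …, 2, update dist[i][j] ← min(dist[i][j], dist[i][k] + dist[k][j]). The final matrix gives, for each (i, j), the minimum total weight of any directed path from i to j (possibly empty when i = j).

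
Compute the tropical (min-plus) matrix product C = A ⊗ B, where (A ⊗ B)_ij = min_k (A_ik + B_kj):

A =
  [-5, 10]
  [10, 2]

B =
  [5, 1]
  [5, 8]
A ⊗ B =
  [0, -4]
  [7, 10]

Apply the min-plus product entry-by-entry:
  C[0][0] = min over k of (A[0][0] + B[0][0] = -5 + 5 = 0, A[0][1] + B[1][0] = 10 + 5 = 15) = 0 (attained at k = 0)
  C[0][1] = min over k of (A[0][0] + B[0][1] = -5 + 1 = -4, A[0][1] + B[1][1] = 10 + 8 = 18) = -4 (attained at k = 0)
  C[1][0] = min over k of (A[1][0] + B[0][0] = 10 + 5 = 15, A[1][1] + B[1][0] = 2 + 5 = 7) = 7 (attained at k = 1)
  C[1][1] = min over k of (A[1][0] + B[0][1] = 10 + 1 = 11, A[1][1] + B[1][1] = 2 + 8 = 10) = 10 (attained at k = 1)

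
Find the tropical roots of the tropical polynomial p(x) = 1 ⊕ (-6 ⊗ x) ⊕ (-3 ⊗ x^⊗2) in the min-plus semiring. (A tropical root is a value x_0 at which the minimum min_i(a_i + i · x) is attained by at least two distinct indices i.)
Roots: {-3, 7}

Each tropical root is a break point of the lower envelope of the lines y = a_i + i · x (there are 3 lines, with slopes 0, 1, ..., 2). Only the lines that attain the minimum somewhere contribute to roots; other lines are dominated. Here the surviving (envelope) indices are i = 2, i = 1, i = 0.
Intersections between consecutive envelope lines give the roots: for adjacent envelope indices i < j the intersection is x = (a_i − a_j) / (j − i). Reading off the sorted break points: {-3, 7}.
Verification: at each break x_0, at least two indices attain the minimum of min_i(a_i + i · x_0).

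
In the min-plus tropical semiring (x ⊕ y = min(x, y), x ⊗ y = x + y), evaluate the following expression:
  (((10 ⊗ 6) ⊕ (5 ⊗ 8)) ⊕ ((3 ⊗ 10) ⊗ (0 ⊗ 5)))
(((10 ⊗ 6) ⊕ (5 ⊗ 8)) ⊕ ((3 ⊗ 10) ⊗ (0 ⊗ 5))) = 13

Expand innermost to outermost. Recall ⊕ takes the minimum of its arguments and ⊗ takes their sum. Working out the expression (((10 ⊗ 6) ⊕ (5 ⊗ 8)) ⊕ ((3 ⊗ 10) ⊗ (0 ⊗ 5))) gives 13.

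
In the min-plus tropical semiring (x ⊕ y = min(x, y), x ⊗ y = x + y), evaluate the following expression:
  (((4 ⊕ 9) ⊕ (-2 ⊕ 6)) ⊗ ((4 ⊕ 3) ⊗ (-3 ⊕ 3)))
(((4 ⊕ 9) ⊕ (-2 ⊕ 6)) ⊗ ((4 ⊕ 3) ⊗ (-3 ⊕ 3))) = -2

Expand innermost to outermost. Recall ⊕ takes the minimum of its arguments and ⊗ takes their sum. Working out the expression (((4 ⊕ 9) ⊕ (-2 ⊕ 6)) ⊗ ((4 ⊕ 3) ⊗ (-3 ⊕ 3))) gives -2.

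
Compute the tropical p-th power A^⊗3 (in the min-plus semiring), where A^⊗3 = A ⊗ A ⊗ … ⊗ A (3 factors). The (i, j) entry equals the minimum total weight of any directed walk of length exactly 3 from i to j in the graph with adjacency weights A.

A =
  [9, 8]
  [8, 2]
A^⊗3 =
  [18, 12]
  [12, 6]

Each entry (A^⊗3)_ij equals the minimum over all length-3 walks i = v_0 → v_1 → … → v_3 = j of Σ_t A[v_t][v_{t+1}]. For example, for (i, j) = (0, 1) we minimise over 4 possible intermediate vertex sequences; the minimum is 12, attained along the walk 0 → 1 → 1 → 1.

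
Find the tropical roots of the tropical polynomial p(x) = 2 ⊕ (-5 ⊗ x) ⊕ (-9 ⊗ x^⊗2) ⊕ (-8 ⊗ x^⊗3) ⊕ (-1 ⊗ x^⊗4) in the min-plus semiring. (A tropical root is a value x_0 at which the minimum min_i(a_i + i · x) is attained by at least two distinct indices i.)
Roots: {-7, -1, 4, 7}

Each tropical root is a break point of the lower envelope of the lines y = a_i + i · x (there are 5 lines, with slopes 0, 1, ..., 4). Only the lines that attain the minimum somewhere contribute to roots; other lines are dominated. Here the surviving (envelope) indices are i = 4, i = 3, i = 2, i = 1, i = 0.
Intersections between consecutive envelope lines give the roots: for adjacent envelope indices i < j the intersection is x = (a_i − a_j) / (j − i). Reading off the sorted break points: {-7, -1, 4, 7}.
Verification: at each break x_0, at least two indices attain the minimum of min_i(a_i + i · x_0).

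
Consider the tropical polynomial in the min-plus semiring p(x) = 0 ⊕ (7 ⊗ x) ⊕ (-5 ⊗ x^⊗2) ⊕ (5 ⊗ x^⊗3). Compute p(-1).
p(-1) = -7

A tropical monomial a ⊗ x^⊗i evaluates to a + i · x. Evaluating each term at x = -1:
  Term 0 contributes 0 + 0 · -1 = 0
  Term 1 contributes 7 + 1 · -1 = 6
  Term 2 contributes -5 + 2 · -1 = -7
  Term 3 contributes 5 + 3 · -1 = 2
p(-1) = ⊕ of these = min[0, 6, -7, 2] = -7.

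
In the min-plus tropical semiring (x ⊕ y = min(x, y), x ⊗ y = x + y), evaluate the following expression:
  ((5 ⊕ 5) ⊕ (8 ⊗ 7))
((5 ⊕ 5) ⊕ (8 ⊗ 7)) = 5

Expand innermost to outermost. Recall ⊕ takes the minimum of its arguments and ⊗ takes their sum. Working out the expression ((5 ⊕ 5) ⊕ (8 ⊗ 7)) gives 5.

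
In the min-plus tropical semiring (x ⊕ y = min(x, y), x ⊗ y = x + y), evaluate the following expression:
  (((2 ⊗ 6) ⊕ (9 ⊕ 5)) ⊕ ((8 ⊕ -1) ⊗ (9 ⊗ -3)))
(((2 ⊗ 6) ⊕ (9 ⊕ 5)) ⊕ ((8 ⊕ -1) ⊗ (9 ⊗ -3))) = 5

Expand innermost to outermost. Recall ⊕ takes the minimum of its arguments and ⊗ takes their sum. Working out the expression (((2 ⊗ 6) ⊕ (9 ⊕ 5)) ⊕ ((8 ⊕ -1) ⊗ (9 ⊗ -3))) gives 5.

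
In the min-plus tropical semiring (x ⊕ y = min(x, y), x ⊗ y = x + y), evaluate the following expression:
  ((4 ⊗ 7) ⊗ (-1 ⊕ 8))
((4 ⊗ 7) ⊗ (-1 ⊕ 8)) = 10

Expand innermost to outermost. Recall ⊕ takes the minimum of its arguments and ⊗ takes their sum. Working out the expression ((4 ⊗ 7) ⊗ (-1 ⊕ 8)) gives 10.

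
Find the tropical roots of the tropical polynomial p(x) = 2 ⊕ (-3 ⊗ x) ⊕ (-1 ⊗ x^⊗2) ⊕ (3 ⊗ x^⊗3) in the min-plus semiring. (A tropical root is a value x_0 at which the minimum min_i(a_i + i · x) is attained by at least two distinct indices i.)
Roots: {-4, -2, 5}

Each tropical root is a break point of the lower envelope of the lines y = a_i + i · x (there are 4 lines, with slopes 0, 1, ..., 3). Only the lines that attain the minimum somewhere contribute to roots; other lines are dominated. Here the surviving (envelope) indices are i = 3, i = 2, i = 1, i = 0.
Intersections between consecutive envelope lines give the roots: for adjacent envelope indices i < j the intersection is x = (a_i − a_j) / (j − i). Reading off the sorted break points: {-4, -2, 5}.
Verification: at each break x_0, at least two indices attain the minimum of min_i(a_i + i · x_0).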